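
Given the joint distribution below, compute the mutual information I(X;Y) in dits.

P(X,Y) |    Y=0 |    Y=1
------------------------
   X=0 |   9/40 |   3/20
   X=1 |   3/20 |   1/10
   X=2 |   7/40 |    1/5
0.0037 dits

Mutual information: I(X;Y) = H(X) + H(Y) - H(X,Y)

Marginals:
P(X) = (3/8, 1/4, 3/8), H(X) = 0.4700 dits
P(Y) = (11/20, 9/20), H(Y) = 0.2989 dits

Joint entropy: H(X,Y) = 0.7652 dits

I(X;Y) = 0.4700 + 0.2989 - 0.7652 = 0.0037 dits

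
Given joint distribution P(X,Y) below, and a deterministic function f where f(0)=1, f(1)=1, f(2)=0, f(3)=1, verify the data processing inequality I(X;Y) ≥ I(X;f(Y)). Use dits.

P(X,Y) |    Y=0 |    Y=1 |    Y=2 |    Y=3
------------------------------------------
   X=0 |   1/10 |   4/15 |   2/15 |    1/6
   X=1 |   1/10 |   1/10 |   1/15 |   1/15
I(X;Y) = 0.0070, I(X;f(Y)) = 0.0000, inequality holds: 0.0070 ≥ 0.0000

Data Processing Inequality: For any Markov chain X → Y → Z, we have I(X;Y) ≥ I(X;Z).

Here Z = f(Y) is a deterministic function of Y, forming X → Y → Z.

Original I(X;Y) = 0.0070 dits

After applying f:
P(X,Z) where Z=f(Y):
- P(X,Z=0) = P(X,Y=2)
- P(X,Z=1) = P(X,Y=0) + P(X,Y=1) + P(X,Y=3)

I(X;Z) = I(X;f(Y)) = 0.0000 dits

Verification: 0.0070 ≥ 0.0000 ✓

Information cannot be created by processing; the function f can only lose information about X.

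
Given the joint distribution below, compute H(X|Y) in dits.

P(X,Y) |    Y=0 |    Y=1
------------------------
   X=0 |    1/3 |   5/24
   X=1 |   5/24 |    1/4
0.2939 dits

Using the chain rule: H(X|Y) = H(X,Y) - H(Y)

First, compute H(X,Y) = 0.5934 dits

Marginal P(Y) = (13/24, 11/24)
H(Y) = 0.2995 dits

H(X|Y) = H(X,Y) - H(Y) = 0.5934 - 0.2995 = 0.2939 dits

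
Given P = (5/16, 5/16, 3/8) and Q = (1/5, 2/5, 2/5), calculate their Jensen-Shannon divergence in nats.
0.0091 nats

Jensen-Shannon divergence is:
JSD(P||Q) = 0.5 × D_KL(P||M) + 0.5 × D_KL(Q||M)
where M = 0.5 × (P + Q) is the mixture distribution.

M = 0.5 × (5/16, 5/16, 3/8) + 0.5 × (1/5, 2/5, 2/5) = (0.25625, 0.35625, 0.3875)

D_KL(P||M) = 0.0088 nats
D_KL(Q||M) = 0.0095 nats

JSD(P||Q) = 0.5 × 0.0088 + 0.5 × 0.0095 = 0.0091 nats

Unlike KL divergence, JSD is symmetric and bounded: 0 ≤ JSD ≤ log(2).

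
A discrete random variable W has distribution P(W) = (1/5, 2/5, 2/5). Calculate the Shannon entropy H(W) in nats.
1.0549 nats

Shannon entropy is H(X) = -Σ p(x) log p(x).

For P = (1/5, 2/5, 2/5):
H = -1/5 × log_e(1/5) -2/5 × log_e(2/5) -2/5 × log_e(2/5)
H = 1.0549 nats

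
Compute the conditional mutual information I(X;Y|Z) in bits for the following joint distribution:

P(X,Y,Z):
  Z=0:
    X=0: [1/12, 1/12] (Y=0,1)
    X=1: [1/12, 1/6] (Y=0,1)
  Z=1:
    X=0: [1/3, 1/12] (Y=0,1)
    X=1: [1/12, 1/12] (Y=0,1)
0.0443 bits

Conditional mutual information: I(X;Y|Z) = H(X|Z) + H(Y|Z) - H(X,Y|Z)

H(Z) = 0.9799
H(X,Z) = 1.8879 → H(X|Z) = 0.9080
H(Y,Z) = 1.8879 → H(Y|Z) = 0.9080
H(X,Y,Z) = 2.7516 → H(X,Y|Z) = 1.7718

I(X;Y|Z) = 0.9080 + 0.9080 - 1.7718 = 0.0443 bits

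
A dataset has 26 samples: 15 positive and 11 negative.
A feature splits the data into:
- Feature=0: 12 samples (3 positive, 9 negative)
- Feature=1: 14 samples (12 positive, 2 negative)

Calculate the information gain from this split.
0.2898 bits

Information Gain = H(Y) - H(Y|Feature)

Before split:
P(positive) = 15/26 = 0.5769
H(Y) = 0.9829 bits

After split:
Feature=0: H = 0.8113 bits (weight = 12/26)
Feature=1: H = 0.5917 bits (weight = 14/26)
H(Y|Feature) = (12/26)×0.8113 + (14/26)×0.5917 = 0.6930 bits

Information Gain = 0.9829 - 0.6930 = 0.2898 bits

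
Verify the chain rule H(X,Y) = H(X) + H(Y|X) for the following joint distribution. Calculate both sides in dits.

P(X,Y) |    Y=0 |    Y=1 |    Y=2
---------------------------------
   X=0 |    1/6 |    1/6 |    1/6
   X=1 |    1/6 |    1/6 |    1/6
H(X,Y) = 0.7782, H(X) = 0.3010, H(Y|X) = 0.4771 (all in dits)

Chain rule: H(X,Y) = H(X) + H(Y|X)

Left side — joint entropy directly:
H(X,Y) = -Σ p(x,y) log p(x,y) = 0.7782 dits

Right side — compute H(Y|X) from the conditional distributions:
P(X) = (1/2, 1/2), so H(X) = 0.3010 dits
H(Y|X) = Σ_x P(X=x) · H(Y|X=x):
  P(Y|X=0) = (1/3, 1/3, 1/3), H(Y|X=0) = 0.4771, weight P(X=0) = 1/2
  P(Y|X=1) = (1/3, 1/3, 1/3), H(Y|X=1) = 0.4771, weight P(X=1) = 1/2
H(Y|X) = 0.4771 dits

H(X) + H(Y|X) = 0.3010 + 0.4771 = 0.7782 dits

Both sides equal 0.7782 dits. ✓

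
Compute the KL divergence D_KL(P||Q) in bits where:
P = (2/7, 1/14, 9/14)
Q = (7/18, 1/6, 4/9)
0.1279 bits

KL divergence: D_KL(P||Q) = Σ p(x) log(p(x)/q(x))

Computing term by term:
  x=0: 2/7 × log_2[(2/7)/(7/18)] = 2/7 × -0.4448 = -0.1271
  x=1: 1/14 × log_2[(1/14)/(1/6)] = 1/14 × -1.2224 = -0.0873
  x=2: 9/14 × log_2[(9/14)/(4/9)] = 9/14 × 0.5325 = 0.3423

D_KL(P||Q) = 0.1279 bits

Note: KL divergence is always non-negative and equals 0 iff P = Q.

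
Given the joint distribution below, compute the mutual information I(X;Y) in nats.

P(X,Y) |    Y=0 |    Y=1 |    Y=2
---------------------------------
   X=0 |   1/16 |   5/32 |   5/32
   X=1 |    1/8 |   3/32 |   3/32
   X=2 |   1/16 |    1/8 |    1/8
0.0267 nats

Mutual information: I(X;Y) = H(X) + H(Y) - H(X,Y)

Marginals:
P(X) = (3/8, 5/16, 5/16), H(X) = 1.0948 nats
P(Y) = (1/4, 3/8, 3/8), H(Y) = 1.0822 nats

Joint entropy: H(X,Y) = 2.1503 nats

I(X;Y) = 1.0948 + 1.0822 - 2.1503 = 0.0267 nats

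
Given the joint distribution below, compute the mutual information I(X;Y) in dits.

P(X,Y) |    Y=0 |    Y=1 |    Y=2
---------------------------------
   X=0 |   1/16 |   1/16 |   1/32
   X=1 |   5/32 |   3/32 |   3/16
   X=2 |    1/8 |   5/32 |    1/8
0.0107 dits

Mutual information: I(X;Y) = H(X) + H(Y) - H(X,Y)

Marginals:
P(X) = (5/32, 7/16, 13/32), H(X) = 0.4420 dits
P(Y) = (11/32, 5/16, 11/32), H(Y) = 0.4767 dits

Joint entropy: H(X,Y) = 0.9079 dits

I(X;Y) = 0.4420 + 0.4767 - 0.9079 = 0.0107 dits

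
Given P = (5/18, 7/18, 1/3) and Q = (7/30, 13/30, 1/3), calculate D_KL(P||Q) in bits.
0.0092 bits

KL divergence: D_KL(P||Q) = Σ p(x) log(p(x)/q(x))

Computing term by term:
  x=0: 5/18 × log_2[(5/18)/(7/30)] = 5/18 × 0.2515 = 0.0699
  x=1: 7/18 × log_2[(7/18)/(13/30)] = 7/18 × -0.1561 = -0.0607
  x=2: 1/3 × log_2[(1/3)/(1/3)] = 1/3 × 0.0000 = 0.0000

D_KL(P||Q) = 0.0092 bits

Note: KL divergence is always non-negative and equals 0 iff P = Q.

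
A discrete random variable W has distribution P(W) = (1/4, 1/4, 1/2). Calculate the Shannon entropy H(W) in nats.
1.0397 nats

Shannon entropy is H(X) = -Σ p(x) log p(x).

For P = (1/4, 1/4, 1/2):
H = -1/4 × log_e(1/4) -1/4 × log_e(1/4) -1/2 × log_e(1/2)
H = 1.0397 nats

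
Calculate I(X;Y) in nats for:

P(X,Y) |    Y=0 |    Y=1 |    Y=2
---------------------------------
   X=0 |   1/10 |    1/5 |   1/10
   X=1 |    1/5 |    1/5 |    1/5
0.0138 nats

Mutual information: I(X;Y) = H(X) + H(Y) - H(X,Y)

Marginals:
P(X) = (2/5, 3/5), H(X) = 0.6730 nats
P(Y) = (3/10, 2/5, 3/10), H(Y) = 1.0889 nats

Joint entropy: H(X,Y) = 1.7481 nats

I(X;Y) = 0.6730 + 1.0889 - 1.7481 = 0.0138 nats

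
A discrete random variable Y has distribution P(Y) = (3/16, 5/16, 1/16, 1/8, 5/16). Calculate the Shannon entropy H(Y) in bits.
2.1266 bits

Shannon entropy is H(X) = -Σ p(x) log p(x).

For P = (3/16, 5/16, 1/16, 1/8, 5/16):
H = -3/16 × log_2(3/16) -5/16 × log_2(5/16) -1/16 × log_2(1/16) -1/8 × log_2(1/8) -5/16 × log_2(5/16)
H = 2.1266 bits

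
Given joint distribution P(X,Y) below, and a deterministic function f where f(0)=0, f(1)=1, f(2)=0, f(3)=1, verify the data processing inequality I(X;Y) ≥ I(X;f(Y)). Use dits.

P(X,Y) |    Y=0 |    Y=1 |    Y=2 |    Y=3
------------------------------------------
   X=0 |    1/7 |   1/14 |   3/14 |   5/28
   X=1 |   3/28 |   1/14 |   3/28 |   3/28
I(X;Y) = 0.0029, I(X;f(Y)) = 0.0004, inequality holds: 0.0029 ≥ 0.0004

Data Processing Inequality: For any Markov chain X → Y → Z, we have I(X;Y) ≥ I(X;Z).

Here Z = f(Y) is a deterministic function of Y, forming X → Y → Z.

Original I(X;Y) = 0.0029 dits

After applying f:
P(X,Z) where Z=f(Y):
- P(X,Z=0) = P(X,Y=0) + P(X,Y=2)
- P(X,Z=1) = P(X,Y=1) + P(X,Y=3)

I(X;Z) = I(X;f(Y)) = 0.0004 dits

Verification: 0.0029 ≥ 0.0004 ✓

Information cannot be created by processing; the function f can only lose information about X.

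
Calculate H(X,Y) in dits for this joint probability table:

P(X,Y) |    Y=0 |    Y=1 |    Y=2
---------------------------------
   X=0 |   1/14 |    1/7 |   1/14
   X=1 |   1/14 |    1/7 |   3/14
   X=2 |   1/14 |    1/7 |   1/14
0.9149 dits

Joint entropy is H(X,Y) = -Σ_{x,y} p(x,y) log p(x,y).

Summing over all non-zero entries:
H(X,Y) = -[1/14·log_10(1/14) + 1/7·log_10(1/7) + 1/14·log_10(1/14) + 1/14·log_10(1/14) + 1/7·log_10(1/7) + 3/14·log_10(3/14) + 1/14·log_10(1/14) + 1/7·log_10(1/7) + 1/14·log_10(1/14)]
H(X,Y) = 0.9149 dits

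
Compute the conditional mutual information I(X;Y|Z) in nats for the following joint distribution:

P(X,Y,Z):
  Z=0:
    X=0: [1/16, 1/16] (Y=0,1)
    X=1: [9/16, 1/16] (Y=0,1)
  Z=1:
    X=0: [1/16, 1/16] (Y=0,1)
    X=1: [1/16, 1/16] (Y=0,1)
0.0481 nats

Conditional mutual information: I(X;Y|Z) = H(X|Z) + H(Y|Z) - H(X,Y|Z)

H(Z) = 0.5623
H(X,Z) = 1.0735 → H(X|Z) = 0.5112
H(Y,Z) = 1.0735 → H(Y|Z) = 0.5112
H(X,Y,Z) = 1.5366 → H(X,Y|Z) = 0.9743

I(X;Y|Z) = 0.5112 + 0.5112 - 0.9743 = 0.0481 nats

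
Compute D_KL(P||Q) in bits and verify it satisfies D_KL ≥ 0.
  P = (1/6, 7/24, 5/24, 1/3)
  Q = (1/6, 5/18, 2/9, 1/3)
0.0011 bits

KL divergence satisfies the Gibbs inequality: D_KL(P||Q) ≥ 0 for all distributions P, Q.

D_KL(P||Q) = Σ p(x) log(p(x)/q(x))
Term by term:
  x=0: 1/6 × log_2[(1/6)/(1/6)] = 0.0000
  x=1: 7/24 × log_2[(7/24)/(5/18)] = 0.0205
  x=2: 5/24 × log_2[(5/24)/(2/9)] = -0.0194
  x=3: 1/3 × log_2[(1/3)/(1/3)] = 0.0000
D_KL(P||Q) = 0.0011 bits

D_KL(P||Q) = 0.0011 ≥ 0 ✓

This non-negativity is a fundamental property: relative entropy cannot be negative because it measures how different Q is from P.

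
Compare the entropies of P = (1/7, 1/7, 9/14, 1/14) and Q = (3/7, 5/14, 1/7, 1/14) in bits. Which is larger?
Q

Computing entropies in bits:
H(P) = 1.4838
H(Q) = 1.7274

Distribution Q has higher entropy.

Intuition: The distribution closer to uniform (more spread out) has higher entropy.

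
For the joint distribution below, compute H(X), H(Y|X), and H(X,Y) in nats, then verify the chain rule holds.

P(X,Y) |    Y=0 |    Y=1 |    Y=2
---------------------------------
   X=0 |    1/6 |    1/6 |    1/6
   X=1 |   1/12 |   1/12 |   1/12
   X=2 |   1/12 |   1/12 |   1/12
H(X,Y) = 2.1383, H(X) = 1.0397, H(Y|X) = 1.0986 (all in nats)

Chain rule: H(X,Y) = H(X) + H(Y|X)

Left side — joint entropy directly:
H(X,Y) = -Σ p(x,y) log p(x,y) = 2.1383 nats

Right side — compute H(Y|X) from the conditional distributions:
P(X) = (1/2, 1/4, 1/4), so H(X) = 1.0397 nats
H(Y|X) = Σ_x P(X=x) · H(Y|X=x):
  P(Y|X=0) = (1/3, 1/3, 1/3), H(Y|X=0) = 1.0986, weight P(X=0) = 1/2
  P(Y|X=1) = (1/3, 1/3, 1/3), H(Y|X=1) = 1.0986, weight P(X=1) = 1/4
  P(Y|X=2) = (1/3, 1/3, 1/3), H(Y|X=2) = 1.0986, weight P(X=2) = 1/4
H(Y|X) = 1.0986 nats

H(X) + H(Y|X) = 1.0397 + 1.0986 = 2.1383 nats

Both sides equal 2.1383 nats. ✓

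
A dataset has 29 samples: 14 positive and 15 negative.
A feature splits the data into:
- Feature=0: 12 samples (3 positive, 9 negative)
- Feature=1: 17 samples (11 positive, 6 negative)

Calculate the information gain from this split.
0.1144 bits

Information Gain = H(Y) - H(Y|Feature)

Before split:
P(positive) = 14/29 = 0.4828
H(Y) = 0.9991 bits

After split:
Feature=0: H = 0.8113 bits (weight = 12/29)
Feature=1: H = 0.9367 bits (weight = 17/29)
H(Y|Feature) = (12/29)×0.8113 + (17/29)×0.9367 = 0.8848 bits

Information Gain = 0.9991 - 0.8848 = 0.1144 bits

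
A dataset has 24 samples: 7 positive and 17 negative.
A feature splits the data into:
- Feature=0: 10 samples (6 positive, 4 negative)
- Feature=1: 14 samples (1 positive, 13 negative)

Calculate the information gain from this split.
0.2497 bits

Information Gain = H(Y) - H(Y|Feature)

Before split:
P(positive) = 7/24 = 0.2917
H(Y) = 0.8709 bits

After split:
Feature=0: H = 0.9710 bits (weight = 10/24)
Feature=1: H = 0.3712 bits (weight = 14/24)
H(Y|Feature) = (10/24)×0.9710 + (14/24)×0.3712 = 0.6211 bits

Information Gain = 0.8709 - 0.6211 = 0.2497 bits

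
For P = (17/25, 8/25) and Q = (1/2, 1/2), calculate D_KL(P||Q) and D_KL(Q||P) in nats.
D_KL(P||Q) = 0.0663, D_KL(Q||P) = 0.0694

KL divergence is not symmetric: D_KL(P||Q) ≠ D_KL(Q||P) in general.

D_KL(P||Q) = 0.0663 nats
D_KL(Q||P) = 0.0694 nats

No, they are not equal!

This asymmetry is why KL divergence is not a true distance metric.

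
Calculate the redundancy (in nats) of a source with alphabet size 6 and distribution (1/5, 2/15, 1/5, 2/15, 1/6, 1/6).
0.0134 nats

Redundancy measures how far a source is from maximum entropy:
R = H_max - H(X)

Maximum entropy for 6 symbols: H_max = log_e(6) = 1.7918 nats
Actual entropy: H(X) = 1.7783 nats
Redundancy: R = 1.7918 - 1.7783 = 0.0134 nats

This redundancy represents potential for compression: the source could be compressed by 0.0134 nats per symbol.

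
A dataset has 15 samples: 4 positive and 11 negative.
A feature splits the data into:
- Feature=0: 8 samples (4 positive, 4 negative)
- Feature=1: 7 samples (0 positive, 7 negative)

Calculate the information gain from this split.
0.3033 bits

Information Gain = H(Y) - H(Y|Feature)

Before split:
P(positive) = 4/15 = 0.2667
H(Y) = 0.8366 bits

After split:
Feature=0: H = 1.0000 bits (weight = 8/15)
Feature=1: H = 0.0000 bits (weight = 7/15)
H(Y|Feature) = (8/15)×1.0000 + (7/15)×0.0000 = 0.5333 bits

Information Gain = 0.8366 - 0.5333 = 0.3033 bits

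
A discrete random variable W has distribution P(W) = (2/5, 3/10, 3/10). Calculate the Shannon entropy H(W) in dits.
0.4729 dits

Shannon entropy is H(X) = -Σ p(x) log p(x).

For P = (2/5, 3/10, 3/10):
H = -2/5 × log_10(2/5) -3/10 × log_10(3/10) -3/10 × log_10(3/10)
H = 0.4729 dits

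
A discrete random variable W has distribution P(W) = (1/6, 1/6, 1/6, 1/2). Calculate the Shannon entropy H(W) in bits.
1.7925 bits

Shannon entropy is H(X) = -Σ p(x) log p(x).

For P = (1/6, 1/6, 1/6, 1/2):
H = -1/6 × log_2(1/6) -1/6 × log_2(1/6) -1/6 × log_2(1/6) -1/2 × log_2(1/2)
H = 1.7925 bits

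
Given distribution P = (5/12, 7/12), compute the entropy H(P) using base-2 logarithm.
0.9799 bits

Shannon entropy is H(X) = -Σ p(x) log p(x).

For P = (5/12, 7/12):
H = -5/12 × log_2(5/12) -7/12 × log_2(7/12)
H = 0.9799 bits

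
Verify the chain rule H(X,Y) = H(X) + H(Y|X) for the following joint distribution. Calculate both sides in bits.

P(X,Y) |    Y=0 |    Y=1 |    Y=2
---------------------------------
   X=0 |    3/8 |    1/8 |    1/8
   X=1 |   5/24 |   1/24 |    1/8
H(X,Y) = 2.3181, H(X) = 0.9544, H(Y|X) = 1.3637 (all in bits)

Chain rule: H(X,Y) = H(X) + H(Y|X)

Left side — joint entropy directly:
H(X,Y) = -Σ p(x,y) log p(x,y) = 2.3181 bits

Right side — compute H(Y|X) from the conditional distributions:
P(X) = (5/8, 3/8), so H(X) = 0.9544 bits
H(Y|X) = Σ_x P(X=x) · H(Y|X=x):
  P(Y|X=0) = (3/5, 1/5, 1/5), H(Y|X=0) = 1.3710, weight P(X=0) = 5/8
  P(Y|X=1) = (5/9, 1/9, 1/3), H(Y|X=1) = 1.3516, weight P(X=1) = 3/8
H(Y|X) = 1.3637 bits

H(X) + H(Y|X) = 0.9544 + 1.3637 = 2.3181 bits

Both sides equal 2.3181 bits. ✓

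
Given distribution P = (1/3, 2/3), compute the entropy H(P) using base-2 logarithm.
0.9183 bits

Shannon entropy is H(X) = -Σ p(x) log p(x).

For P = (1/3, 2/3):
H = -1/3 × log_2(1/3) -2/3 × log_2(2/3)
H = 0.9183 bits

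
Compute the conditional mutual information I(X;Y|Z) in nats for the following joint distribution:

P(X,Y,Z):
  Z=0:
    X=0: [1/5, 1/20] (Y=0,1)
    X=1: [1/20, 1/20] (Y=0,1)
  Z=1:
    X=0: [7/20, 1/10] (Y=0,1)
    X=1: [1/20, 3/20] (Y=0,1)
0.0972 nats

Conditional mutual information: I(X;Y|Z) = H(X|Z) + H(Y|Z) - H(X,Y|Z)

H(Z) = 0.6474
H(X,Z) = 1.2580 → H(X|Z) = 0.6106
H(Y,Z) = 1.2899 → H(Y|Z) = 0.6425
H(X,Y,Z) = 1.8033 → H(X,Y|Z) = 1.1559

I(X;Y|Z) = 0.6106 + 0.6425 - 1.1559 = 0.0972 nats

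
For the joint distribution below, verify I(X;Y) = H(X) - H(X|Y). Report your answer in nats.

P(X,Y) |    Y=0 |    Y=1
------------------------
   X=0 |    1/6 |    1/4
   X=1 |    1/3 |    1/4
I(X;Y) = 0.0144 nats

Mutual information has multiple equivalent forms:
- I(X;Y) = H(X) - H(X|Y)
- I(X;Y) = H(Y) - H(Y|X)
- I(X;Y) = H(X) + H(Y) - H(X,Y)

Computing all quantities:
H(X) = 0.6792, H(Y) = 0.6931, H(X,Y) = 1.3580
H(X|Y) = 0.6648, H(Y|X) = 0.6788

Verification:
H(X) - H(X|Y) = 0.6792 - 0.6648 = 0.0144
H(Y) - H(Y|X) = 0.6931 - 0.6788 = 0.0144
H(X) + H(Y) - H(X,Y) = 0.6792 + 0.6931 - 1.3580 = 0.0144

All forms give I(X;Y) = 0.0144 nats. ✓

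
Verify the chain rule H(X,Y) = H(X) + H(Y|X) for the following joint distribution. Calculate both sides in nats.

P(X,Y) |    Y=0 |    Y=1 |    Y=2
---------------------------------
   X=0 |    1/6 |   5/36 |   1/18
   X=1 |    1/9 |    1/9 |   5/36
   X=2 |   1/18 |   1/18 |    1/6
H(X,Y) = 2.1156, H(X) = 1.0914, H(Y|X) = 1.0242 (all in nats)

Chain rule: H(X,Y) = H(X) + H(Y|X)

Left side — joint entropy directly:
H(X,Y) = -Σ p(x,y) log p(x,y) = 2.1156 nats

Right side — compute H(Y|X) from the conditional distributions:
P(X) = (13/36, 13/36, 5/18), so H(X) = 1.0914 nats
H(Y|X) = Σ_x P(X=x) · H(Y|X=x):
  P(Y|X=0) = (6/13, 5/13, 2/13), H(Y|X=0) = 1.0123, weight P(X=0) = 13/36
  P(Y|X=1) = (4/13, 4/13, 5/13), H(Y|X=1) = 1.0928, weight P(X=1) = 13/36
  P(Y|X=2) = (1/5, 1/5, 3/5), H(Y|X=2) = 0.9503, weight P(X=2) = 5/18
H(Y|X) = 1.0242 nats

H(X) + H(Y|X) = 1.0914 + 1.0242 = 2.1156 nats

Both sides equal 2.1156 nats. ✓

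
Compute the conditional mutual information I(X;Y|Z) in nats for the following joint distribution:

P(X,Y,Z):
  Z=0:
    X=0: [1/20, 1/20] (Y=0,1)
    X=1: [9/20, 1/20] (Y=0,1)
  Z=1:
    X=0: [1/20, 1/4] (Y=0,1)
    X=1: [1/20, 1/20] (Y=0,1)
0.0589 nats

Conditional mutual information: I(X;Y|Z) = H(X|Z) + H(Y|Z) - H(X,Y|Z)

H(Z) = 0.6730
H(X,Z) = 1.1683 → H(X|Z) = 0.4953
H(Y,Z) = 1.1683 → H(Y|Z) = 0.4953
H(X,Y,Z) = 1.6046 → H(X,Y|Z) = 0.9316

I(X;Y|Z) = 0.4953 + 0.4953 - 0.9316 = 0.0589 nats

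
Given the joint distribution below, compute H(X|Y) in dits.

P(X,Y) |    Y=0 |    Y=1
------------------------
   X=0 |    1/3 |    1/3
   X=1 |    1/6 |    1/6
0.2764 dits

Using the chain rule: H(X|Y) = H(X,Y) - H(Y)

First, compute H(X,Y) = 0.5775 dits

Marginal P(Y) = (1/2, 1/2)
H(Y) = 0.3010 dits

H(X|Y) = H(X,Y) - H(Y) = 0.5775 - 0.3010 = 0.2764 dits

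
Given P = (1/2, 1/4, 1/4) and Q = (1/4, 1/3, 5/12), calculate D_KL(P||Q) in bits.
0.2120 bits

KL divergence: D_KL(P||Q) = Σ p(x) log(p(x)/q(x))

Computing term by term:
  x=0: 1/2 × log_2[(1/2)/(1/4)] = 1/2 × 1.0000 = 0.5000
  x=1: 1/4 × log_2[(1/4)/(1/3)] = 1/4 × -0.4150 = -0.1038
  x=2: 1/4 × log_2[(1/4)/(5/12)] = 1/4 × -0.7370 = -0.1842

D_KL(P||Q) = 0.2120 bits

Note: KL divergence is always non-negative and equals 0 iff P = Q.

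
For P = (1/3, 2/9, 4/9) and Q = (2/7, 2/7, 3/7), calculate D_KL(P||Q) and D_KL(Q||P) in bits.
D_KL(P||Q) = 0.0169, D_KL(Q||P) = 0.0176

KL divergence is not symmetric: D_KL(P||Q) ≠ D_KL(Q||P) in general.

D_KL(P||Q) = 0.0169 bits
D_KL(Q||P) = 0.0176 bits

No, they are not equal!

This asymmetry is why KL divergence is not a true distance metric.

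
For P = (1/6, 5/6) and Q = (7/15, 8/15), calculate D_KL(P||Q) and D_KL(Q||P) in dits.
D_KL(P||Q) = 0.0870, D_KL(Q||P) = 0.1053

KL divergence is not symmetric: D_KL(P||Q) ≠ D_KL(Q||P) in general.

D_KL(P||Q) = 0.0870 dits
D_KL(Q||P) = 0.1053 dits

No, they are not equal!

This asymmetry is why KL divergence is not a true distance metric.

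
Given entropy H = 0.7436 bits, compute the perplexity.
1.6743

Perplexity is 2^H (or exp(H) for natural log).

H = 0.7436 bits
Perplexity = 2^0.7436 = 1.6743

Interpretation: The model's uncertainty is equivalent to choosing uniformly among 1.7 options.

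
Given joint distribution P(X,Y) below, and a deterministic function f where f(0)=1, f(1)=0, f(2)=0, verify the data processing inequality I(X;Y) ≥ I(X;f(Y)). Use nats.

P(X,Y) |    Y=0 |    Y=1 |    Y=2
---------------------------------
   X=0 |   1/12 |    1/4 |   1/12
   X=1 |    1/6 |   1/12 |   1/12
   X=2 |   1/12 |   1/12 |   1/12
I(X;Y) = 0.0604, I(X;f(Y)) = 0.0378, inequality holds: 0.0604 ≥ 0.0378

Data Processing Inequality: For any Markov chain X → Y → Z, we have I(X;Y) ≥ I(X;Z).

Here Z = f(Y) is a deterministic function of Y, forming X → Y → Z.

Original I(X;Y) = 0.0604 nats

After applying f:
P(X,Z) where Z=f(Y):
- P(X,Z=0) = P(X,Y=1) + P(X,Y=2)
- P(X,Z=1) = P(X,Y=0)

I(X;Z) = I(X;f(Y)) = 0.0378 nats

Verification: 0.0604 ≥ 0.0378 ✓

Information cannot be created by processing; the function f can only lose information about X.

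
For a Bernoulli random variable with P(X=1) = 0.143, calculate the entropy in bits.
0.5920 bits

The binary entropy function is:
H(p) = -p log(p) - (1-p) log(1-p)

H(0.143) = -0.143 × log_2(0.143) - 0.857 × log_2(0.857)
H(0.143) = 0.5920 bits

Note: Binary entropy is maximized at p=0.5 (H=1 bit) and minimized at p=0 or p=1 (H=0).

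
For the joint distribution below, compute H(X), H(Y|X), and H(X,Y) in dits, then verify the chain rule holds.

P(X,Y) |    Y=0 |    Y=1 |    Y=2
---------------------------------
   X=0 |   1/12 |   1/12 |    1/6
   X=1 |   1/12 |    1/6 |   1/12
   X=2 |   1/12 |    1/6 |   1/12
H(X,Y) = 0.9287, H(X) = 0.4771, H(Y|X) = 0.4515 (all in dits)

Chain rule: H(X,Y) = H(X) + H(Y|X)

Left side — joint entropy directly:
H(X,Y) = -Σ p(x,y) log p(x,y) = 0.9287 dits

Right side — compute H(Y|X) from the conditional distributions:
P(X) = (1/3, 1/3, 1/3), so H(X) = 0.4771 dits
H(Y|X) = Σ_x P(X=x) · H(Y|X=x):
  P(Y|X=0) = (1/4, 1/4, 1/2), H(Y|X=0) = 0.4515, weight P(X=0) = 1/3
  P(Y|X=1) = (1/4, 1/2, 1/4), H(Y|X=1) = 0.4515, weight P(X=1) = 1/3
  P(Y|X=2) = (1/4, 1/2, 1/4), H(Y|X=2) = 0.4515, weight P(X=2) = 1/3
H(Y|X) = 0.4515 dits

H(X) + H(Y|X) = 0.4771 + 0.4515 = 0.9287 dits

Both sides equal 0.9287 dits. ✓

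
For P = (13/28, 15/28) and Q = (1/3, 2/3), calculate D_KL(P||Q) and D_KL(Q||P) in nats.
D_KL(P||Q) = 0.0367, D_KL(Q||P) = 0.0353

KL divergence is not symmetric: D_KL(P||Q) ≠ D_KL(Q||P) in general.

D_KL(P||Q) = 0.0367 nats
D_KL(Q||P) = 0.0353 nats

No, they are not equal!

This asymmetry is why KL divergence is not a true distance metric.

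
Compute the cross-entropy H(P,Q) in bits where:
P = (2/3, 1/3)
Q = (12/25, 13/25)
1.0204 bits

Cross-entropy: H(P,Q) = -Σ p(x) log q(x)

Alternatively: H(P,Q) = H(P) + D_KL(P||Q)
H(P) = 0.9183 bits
D_KL(P||Q) = 0.1021 bits

H(P,Q) = 0.9183 + 0.1021 = 1.0204 bits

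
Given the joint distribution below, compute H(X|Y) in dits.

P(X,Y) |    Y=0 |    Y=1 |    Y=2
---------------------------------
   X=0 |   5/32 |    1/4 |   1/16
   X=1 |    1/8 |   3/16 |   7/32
0.2784 dits

Using the chain rule: H(X|Y) = H(X,Y) - H(Y)

First, compute H(X,Y) = 0.7453 dits

Marginal P(Y) = (9/32, 7/16, 9/32)
H(Y) = 0.4670 dits

H(X|Y) = H(X,Y) - H(Y) = 0.7453 - 0.4670 = 0.2784 dits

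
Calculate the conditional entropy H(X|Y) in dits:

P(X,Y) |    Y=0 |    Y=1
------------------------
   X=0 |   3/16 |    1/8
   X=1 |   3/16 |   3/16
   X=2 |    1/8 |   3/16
0.4700 dits

Using the chain rule: H(X|Y) = H(X,Y) - H(Y)

First, compute H(X,Y) = 0.7710 dits

Marginal P(Y) = (1/2, 1/2)
H(Y) = 0.3010 dits

H(X|Y) = H(X,Y) - H(Y) = 0.7710 - 0.3010 = 0.4700 dits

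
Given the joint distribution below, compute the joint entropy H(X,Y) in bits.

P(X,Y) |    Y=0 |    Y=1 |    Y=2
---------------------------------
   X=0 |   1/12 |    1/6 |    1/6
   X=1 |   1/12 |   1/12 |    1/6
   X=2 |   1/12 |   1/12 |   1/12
3.0850 bits

Joint entropy is H(X,Y) = -Σ_{x,y} p(x,y) log p(x,y).

Summing over all non-zero entries:
H(X,Y) = -[1/12·log_2(1/12) + 1/6·log_2(1/6) + 1/6·log_2(1/6) + 1/12·log_2(1/12) + 1/12·log_2(1/12) + 1/6·log_2(1/6) + 1/12·log_2(1/12) + 1/12·log_2(1/12) + 1/12·log_2(1/12)]
H(X,Y) = 3.0850 bits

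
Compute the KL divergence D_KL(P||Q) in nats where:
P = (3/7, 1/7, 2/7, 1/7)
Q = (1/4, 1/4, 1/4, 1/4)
0.1093 nats

KL divergence: D_KL(P||Q) = Σ p(x) log(p(x)/q(x))

Computing term by term:
  x=0: 3/7 × log_e[(3/7)/(1/4)] = 3/7 × 0.5390 = 0.2310
  x=1: 1/7 × log_e[(1/7)/(1/4)] = 1/7 × -0.5596 = -0.0799
  x=2: 2/7 × log_e[(2/7)/(1/4)] = 2/7 × 0.1335 = 0.0382
  x=3: 1/7 × log_e[(1/7)/(1/4)] = 1/7 × -0.5596 = -0.0799

D_KL(P||Q) = 0.1093 nats

Note: KL divergence is always non-negative and equals 0 iff P = Q.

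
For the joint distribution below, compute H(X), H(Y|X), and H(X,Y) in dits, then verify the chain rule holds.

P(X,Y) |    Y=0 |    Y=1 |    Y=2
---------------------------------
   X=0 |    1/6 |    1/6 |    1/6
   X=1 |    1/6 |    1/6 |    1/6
H(X,Y) = 0.7782, H(X) = 0.3010, H(Y|X) = 0.4771 (all in dits)

Chain rule: H(X,Y) = H(X) + H(Y|X)

Left side — joint entropy directly:
H(X,Y) = -Σ p(x,y) log p(x,y) = 0.7782 dits

Right side — compute H(Y|X) from the conditional distributions:
P(X) = (1/2, 1/2), so H(X) = 0.3010 dits
H(Y|X) = Σ_x P(X=x) · H(Y|X=x):
  P(Y|X=0) = (1/3, 1/3, 1/3), H(Y|X=0) = 0.4771, weight P(X=0) = 1/2
  P(Y|X=1) = (1/3, 1/3, 1/3), H(Y|X=1) = 0.4771, weight P(X=1) = 1/2
H(Y|X) = 0.4771 dits

H(X) + H(Y|X) = 0.3010 + 0.4771 = 0.7782 dits

Both sides equal 0.7782 dits. ✓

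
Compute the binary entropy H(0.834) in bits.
0.6485 bits

The binary entropy function is:
H(p) = -p log(p) - (1-p) log(1-p)

H(0.834) = -0.834 × log_2(0.834) - 0.166 × log_2(0.166)
H(0.834) = 0.6485 bits

Note: Binary entropy is maximized at p=0.5 (H=1 bit) and minimized at p=0 or p=1 (H=0).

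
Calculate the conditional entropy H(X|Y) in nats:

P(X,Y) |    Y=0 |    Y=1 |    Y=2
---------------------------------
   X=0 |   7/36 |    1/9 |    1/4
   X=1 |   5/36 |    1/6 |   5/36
0.6668 nats

Using the chain rule: H(X|Y) = H(X,Y) - H(Y)

First, compute H(X,Y) = 1.7561 nats

Marginal P(Y) = (1/3, 5/18, 7/18)
H(Y) = 1.0893 nats

H(X|Y) = H(X,Y) - H(Y) = 1.7561 - 1.0893 = 0.6668 nats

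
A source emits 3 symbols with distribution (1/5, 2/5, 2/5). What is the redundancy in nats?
0.0437 nats

Redundancy measures how far a source is from maximum entropy:
R = H_max - H(X)

Maximum entropy for 3 symbols: H_max = log_e(3) = 1.0986 nats
Actual entropy: H(X) = 1.0549 nats
Redundancy: R = 1.0986 - 1.0549 = 0.0437 nats

This redundancy represents potential for compression: the source could be compressed by 0.0437 nats per symbol.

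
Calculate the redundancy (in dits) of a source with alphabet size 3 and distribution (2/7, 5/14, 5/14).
0.0023 dits

Redundancy measures how far a source is from maximum entropy:
R = H_max - H(X)

Maximum entropy for 3 symbols: H_max = log_10(3) = 0.4771 dits
Actual entropy: H(X) = 0.4748 dits
Redundancy: R = 0.4771 - 0.4748 = 0.0023 dits

This redundancy represents potential for compression: the source could be compressed by 0.0023 dits per symbol.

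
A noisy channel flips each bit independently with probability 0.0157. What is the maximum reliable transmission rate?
0.8834 bits

For a binary symmetric channel (BSC) with error probability p:
Capacity C = 1 - H(p) bits per symbol

where H(p) = -p log₂(p) - (1-p) log₂(1-p) is the binary entropy function.

H(0.0157) = 0.1166 bits
C = 1 - 0.1166 = 0.8834 bits per symbol

This means we can reliably transmit up to 0.8834 bits of information per channel use.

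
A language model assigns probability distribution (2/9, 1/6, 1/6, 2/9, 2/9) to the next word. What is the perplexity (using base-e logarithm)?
4.9529

Perplexity is e^H (or exp(H) for natural log).

First, H = -Σ p log p = 1.6000 nats
Perplexity = e^1.6000 = 4.9529

Interpretation: The model's uncertainty is equivalent to choosing uniformly among 5.0 options.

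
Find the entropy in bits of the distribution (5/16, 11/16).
0.8960 bits

Shannon entropy is H(X) = -Σ p(x) log p(x).

For P = (5/16, 11/16):
H = -5/16 × log_2(5/16) -11/16 × log_2(11/16)
H = 0.8960 bits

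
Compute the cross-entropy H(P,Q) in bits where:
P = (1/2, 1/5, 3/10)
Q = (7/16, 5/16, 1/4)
1.5319 bits

Cross-entropy: H(P,Q) = -Σ p(x) log q(x)

Alternatively: H(P,Q) = H(P) + D_KL(P||Q)
H(P) = 1.4855 bits
D_KL(P||Q) = 0.0465 bits

H(P,Q) = 1.4855 + 0.0465 = 1.5319 bits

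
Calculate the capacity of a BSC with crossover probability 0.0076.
0.9356 bits

For a binary symmetric channel (BSC) with error probability p:
Capacity C = 1 - H(p) bits per symbol

where H(p) = -p log₂(p) - (1-p) log₂(1-p) is the binary entropy function.

H(0.0076) = 0.0644 bits
C = 1 - 0.0644 = 0.9356 bits per symbol

This means we can reliably transmit up to 0.9356 bits of information per channel use.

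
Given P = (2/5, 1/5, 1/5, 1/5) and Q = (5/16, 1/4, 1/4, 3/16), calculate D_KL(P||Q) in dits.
0.0097 dits

KL divergence: D_KL(P||Q) = Σ p(x) log(p(x)/q(x))

Computing term by term:
  x=0: 2/5 × log_10[(2/5)/(5/16)] = 2/5 × 0.1072 = 0.0429
  x=1: 1/5 × log_10[(1/5)/(1/4)] = 1/5 × -0.0969 = -0.0194
  x=2: 1/5 × log_10[(1/5)/(1/4)] = 1/5 × -0.0969 = -0.0194
  x=3: 1/5 × log_10[(1/5)/(3/16)] = 1/5 × 0.0280 = 0.0056

D_KL(P||Q) = 0.0097 dits

Note: KL divergence is always non-negative and equals 0 iff P = Q.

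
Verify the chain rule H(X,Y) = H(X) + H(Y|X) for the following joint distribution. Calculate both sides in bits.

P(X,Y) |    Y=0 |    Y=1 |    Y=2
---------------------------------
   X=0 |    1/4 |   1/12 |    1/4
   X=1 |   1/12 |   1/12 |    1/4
H(X,Y) = 2.3962, H(X) = 0.9799, H(Y|X) = 1.4164 (all in bits)

Chain rule: H(X,Y) = H(X) + H(Y|X)

Left side — joint entropy directly:
H(X,Y) = -Σ p(x,y) log p(x,y) = 2.3962 bits

Right side — compute H(Y|X) from the conditional distributions:
P(X) = (7/12, 5/12), so H(X) = 0.9799 bits
H(Y|X) = Σ_x P(X=x) · H(Y|X=x):
  P(Y|X=0) = (3/7, 1/7, 3/7), H(Y|X=0) = 1.4488, weight P(X=0) = 7/12
  P(Y|X=1) = (1/5, 1/5, 3/5), H(Y|X=1) = 1.3710, weight P(X=1) = 5/12
H(Y|X) = 1.4164 bits

H(X) + H(Y|X) = 0.9799 + 1.4164 = 2.3962 bits

Both sides equal 2.3962 bits. ✓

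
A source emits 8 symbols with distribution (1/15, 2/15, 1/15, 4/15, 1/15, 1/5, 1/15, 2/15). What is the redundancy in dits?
0.0632 dits

Redundancy measures how far a source is from maximum entropy:
R = H_max - H(X)

Maximum entropy for 8 symbols: H_max = log_10(8) = 0.9031 dits
Actual entropy: H(X) = 0.8398 dits
Redundancy: R = 0.9031 - 0.8398 = 0.0632 dits

This redundancy represents potential for compression: the source could be compressed by 0.0632 dits per symbol.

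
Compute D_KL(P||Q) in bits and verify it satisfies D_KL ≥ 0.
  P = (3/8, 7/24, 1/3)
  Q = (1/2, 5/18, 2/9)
0.0599 bits

KL divergence satisfies the Gibbs inequality: D_KL(P||Q) ≥ 0 for all distributions P, Q.

D_KL(P||Q) = Σ p(x) log(p(x)/q(x))
Term by term:
  x=0: 3/8 × log_2[(3/8)/(1/2)] = -0.1556
  x=1: 7/24 × log_2[(7/24)/(5/18)] = 0.0205
  x=2: 1/3 × log_2[(1/3)/(2/9)] = 0.1950
D_KL(P||Q) = 0.0599 bits

D_KL(P||Q) = 0.0599 ≥ 0 ✓

This non-negativity is a fundamental property: relative entropy cannot be negative because it measures how different Q is from P.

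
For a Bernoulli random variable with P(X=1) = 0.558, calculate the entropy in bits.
0.9903 bits

The binary entropy function is:
H(p) = -p log(p) - (1-p) log(1-p)

H(0.558) = -0.558 × log_2(0.558) - 0.442 × log_2(0.442)
H(0.558) = 0.9903 bits

Note: Binary entropy is maximized at p=0.5 (H=1 bit) and minimized at p=0 or p=1 (H=0).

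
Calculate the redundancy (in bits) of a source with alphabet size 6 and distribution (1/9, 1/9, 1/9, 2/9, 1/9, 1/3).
0.1656 bits

Redundancy measures how far a source is from maximum entropy:
R = H_max - H(X)

Maximum entropy for 6 symbols: H_max = log_2(6) = 2.5850 bits
Actual entropy: H(X) = 2.4194 bits
Redundancy: R = 2.5850 - 2.4194 = 0.1656 bits

This redundancy represents potential for compression: the source could be compressed by 0.1656 bits per symbol.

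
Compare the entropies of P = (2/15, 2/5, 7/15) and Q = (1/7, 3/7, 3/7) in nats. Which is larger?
Q

Computing entropies in nats:
H(P) = 0.9908
H(Q) = 1.0042

Distribution Q has higher entropy.

Intuition: The distribution closer to uniform (more spread out) has higher entropy.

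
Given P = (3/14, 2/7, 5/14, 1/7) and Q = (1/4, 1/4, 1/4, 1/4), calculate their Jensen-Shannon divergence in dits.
0.0058 dits

Jensen-Shannon divergence is:
JSD(P||Q) = 0.5 × D_KL(P||M) + 0.5 × D_KL(Q||M)
where M = 0.5 × (P + Q) is the mixture distribution.

M = 0.5 × (3/14, 2/7, 5/14, 1/7) + 0.5 × (1/4, 1/4, 1/4, 1/4) = (0.232143, 0.267857, 0.303571, 0.196429)

D_KL(P||M) = 0.0060 dits
D_KL(Q||M) = 0.0057 dits

JSD(P||Q) = 0.5 × 0.0060 + 0.5 × 0.0057 = 0.0058 dits

Unlike KL divergence, JSD is symmetric and bounded: 0 ≤ JSD ≤ log(2).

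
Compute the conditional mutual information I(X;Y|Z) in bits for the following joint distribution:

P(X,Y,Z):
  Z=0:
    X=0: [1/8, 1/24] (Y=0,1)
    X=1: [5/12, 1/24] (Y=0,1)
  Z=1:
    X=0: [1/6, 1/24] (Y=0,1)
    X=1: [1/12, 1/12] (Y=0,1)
0.0447 bits

Conditional mutual information: I(X;Y|Z) = H(X|Z) + H(Y|Z) - H(X,Y|Z)

H(Z) = 0.9544
H(X,Z) = 1.8490 → H(X|Z) = 0.8946
H(Y,Z) = 1.6529 → H(Y|Z) = 0.6984
H(X,Y,Z) = 2.5027 → H(X,Y|Z) = 1.5483

I(X;Y|Z) = 0.8946 + 0.6984 - 1.5483 = 0.0447 bits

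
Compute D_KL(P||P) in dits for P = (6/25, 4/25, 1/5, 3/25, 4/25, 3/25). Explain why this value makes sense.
0.0000 dits

KL divergence satisfies the Gibbs inequality: D_KL(P||Q) ≥ 0 for all distributions P, Q.

D_KL(P||Q) = Σ p(x) log(p(x)/q(x))
Each term is p(x) × log_10(p(x)/p(x)) = p(x) × log_10(1) = 0, so the sum is 0.
D_KL(P||Q) = 0.0000 dits

When P = Q, the KL divergence is exactly 0, as there is no 'divergence' between identical distributions.

This non-negativity is a fundamental property: relative entropy cannot be negative because it measures how different Q is from P.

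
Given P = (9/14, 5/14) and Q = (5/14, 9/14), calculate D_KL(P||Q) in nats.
0.1679 nats

KL divergence: D_KL(P||Q) = Σ p(x) log(p(x)/q(x))

Computing term by term:
  x=0: 9/14 × log_e[(9/14)/(5/14)] = 9/14 × 0.5878 = 0.3779
  x=1: 5/14 × log_e[(5/14)/(9/14)] = 5/14 × -0.5878 = -0.2099

D_KL(P||Q) = 0.1679 nats

Note: KL divergence is always non-negative and equals 0 iff P = Q.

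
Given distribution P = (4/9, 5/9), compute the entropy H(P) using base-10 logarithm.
0.2983 dits

Shannon entropy is H(X) = -Σ p(x) log p(x).

For P = (4/9, 5/9):
H = -4/9 × log_10(4/9) -5/9 × log_10(5/9)
H = 0.2983 dits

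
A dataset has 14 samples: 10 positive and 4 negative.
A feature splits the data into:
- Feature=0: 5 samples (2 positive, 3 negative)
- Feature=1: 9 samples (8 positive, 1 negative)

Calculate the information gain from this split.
0.1928 bits

Information Gain = H(Y) - H(Y|Feature)

Before split:
P(positive) = 10/14 = 0.7143
H(Y) = 0.8631 bits

After split:
Feature=0: H = 0.9710 bits (weight = 5/14)
Feature=1: H = 0.5033 bits (weight = 9/14)
H(Y|Feature) = (5/14)×0.9710 + (9/14)×0.5033 = 0.6703 bits

Information Gain = 0.8631 - 0.6703 = 0.1928 bits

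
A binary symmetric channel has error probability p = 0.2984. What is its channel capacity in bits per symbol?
0.1207 bits

For a binary symmetric channel (BSC) with error probability p:
Capacity C = 1 - H(p) bits per symbol

where H(p) = -p log₂(p) - (1-p) log₂(1-p) is the binary entropy function.

H(0.2984) = 0.8793 bits
C = 1 - 0.8793 = 0.1207 bits per symbol

This means we can reliably transmit up to 0.1207 bits of information per channel use.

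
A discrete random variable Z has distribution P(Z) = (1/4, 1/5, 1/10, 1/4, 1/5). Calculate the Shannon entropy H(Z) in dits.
0.6806 dits

Shannon entropy is H(X) = -Σ p(x) log p(x).

For P = (1/4, 1/5, 1/10, 1/4, 1/5):
H = -1/4 × log_10(1/4) -1/5 × log_10(1/5) -1/10 × log_10(1/10) -1/4 × log_10(1/4) -1/5 × log_10(1/5)
H = 0.6806 dits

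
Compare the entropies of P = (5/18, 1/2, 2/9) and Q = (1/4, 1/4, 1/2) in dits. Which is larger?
Q

Computing entropies in dits:
H(P) = 0.4502
H(Q) = 0.4515

Distribution Q has higher entropy.

Intuition: The distribution closer to uniform (more spread out) has higher entropy.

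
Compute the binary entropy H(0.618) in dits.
0.2888 dits

The binary entropy function is:
H(p) = -p log(p) - (1-p) log(1-p)

H(0.618) = -0.618 × log_10(0.618) - 0.382 × log_10(0.382)
H(0.618) = 0.2888 dits

Note: Binary entropy is maximized at p=0.5 (H=1 bit) and minimized at p=0 or p=1 (H=0).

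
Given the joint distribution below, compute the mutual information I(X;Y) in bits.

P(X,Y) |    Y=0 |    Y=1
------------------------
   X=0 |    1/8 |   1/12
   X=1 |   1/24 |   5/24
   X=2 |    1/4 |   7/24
0.0757 bits

Mutual information: I(X;Y) = H(X) + H(Y) - H(X,Y)

Marginals:
P(X) = (5/24, 1/4, 13/24), H(X) = 1.4506 bits
P(Y) = (5/12, 7/12), H(Y) = 0.9799 bits

Joint entropy: H(X,Y) = 2.3547 bits

I(X;Y) = 1.4506 + 0.9799 - 2.3547 = 0.0757 bits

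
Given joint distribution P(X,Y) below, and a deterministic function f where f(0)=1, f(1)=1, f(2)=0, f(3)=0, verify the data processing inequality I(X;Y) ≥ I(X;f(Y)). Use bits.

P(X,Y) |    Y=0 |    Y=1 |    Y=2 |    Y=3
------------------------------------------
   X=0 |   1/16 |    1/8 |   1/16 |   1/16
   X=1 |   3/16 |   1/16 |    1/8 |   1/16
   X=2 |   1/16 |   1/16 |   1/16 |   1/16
I(X;Y) = 0.0706, I(X;f(Y)) = 0.0042, inequality holds: 0.0706 ≥ 0.0042

Data Processing Inequality: For any Markov chain X → Y → Z, we have I(X;Y) ≥ I(X;Z).

Here Z = f(Y) is a deterministic function of Y, forming X → Y → Z.

Original I(X;Y) = 0.0706 bits

After applying f:
P(X,Z) where Z=f(Y):
- P(X,Z=0) = P(X,Y=2) + P(X,Y=3)
- P(X,Z=1) = P(X,Y=0) + P(X,Y=1)

I(X;Z) = I(X;f(Y)) = 0.0042 bits

Verification: 0.0706 ≥ 0.0042 ✓

Information cannot be created by processing; the function f can only lose information about X.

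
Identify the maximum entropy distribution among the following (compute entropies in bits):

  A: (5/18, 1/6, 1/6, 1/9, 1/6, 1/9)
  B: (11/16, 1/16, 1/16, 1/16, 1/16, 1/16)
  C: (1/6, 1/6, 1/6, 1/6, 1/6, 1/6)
C

For a discrete distribution over n outcomes, entropy is maximized by the uniform distribution.

Computing entropies:
H(A) = 2.5102 bits
H(B) = 1.6216 bits
H(C) = 2.5850 bits

The uniform distribution (where all probabilities equal 1/6) achieves the maximum entropy of log_2(6) = 2.5850 bits.

Distribution C has the highest entropy.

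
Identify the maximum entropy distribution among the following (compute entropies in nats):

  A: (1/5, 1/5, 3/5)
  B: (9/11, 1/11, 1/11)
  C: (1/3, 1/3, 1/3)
C

For a discrete distribution over n outcomes, entropy is maximized by the uniform distribution.

Computing entropies:
H(A) = 0.9503 nats
H(B) = 0.6002 nats
H(C) = 1.0986 nats

The uniform distribution (where all probabilities equal 1/3) achieves the maximum entropy of log_e(3) = 1.0986 nats.

Distribution C has the highest entropy.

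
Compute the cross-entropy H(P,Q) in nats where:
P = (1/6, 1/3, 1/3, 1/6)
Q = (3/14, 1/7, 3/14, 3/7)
1.5601 nats

Cross-entropy: H(P,Q) = -Σ p(x) log q(x)

Alternatively: H(P,Q) = H(P) + D_KL(P||Q)
H(P) = 1.3297 nats
D_KL(P||Q) = 0.2304 nats

H(P,Q) = 1.3297 + 0.2304 = 1.5601 nats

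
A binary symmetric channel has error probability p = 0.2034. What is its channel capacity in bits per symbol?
0.2713 bits

For a binary symmetric channel (BSC) with error probability p:
Capacity C = 1 - H(p) bits per symbol

where H(p) = -p log₂(p) - (1-p) log₂(1-p) is the binary entropy function.

H(0.2034) = 0.7287 bits
C = 1 - 0.7287 = 0.2713 bits per symbol

This means we can reliably transmit up to 0.2713 bits of information per channel use.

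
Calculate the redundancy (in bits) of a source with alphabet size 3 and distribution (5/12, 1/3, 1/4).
0.0304 bits

Redundancy measures how far a source is from maximum entropy:
R = H_max - H(X)

Maximum entropy for 3 symbols: H_max = log_2(3) = 1.5850 bits
Actual entropy: H(X) = 1.5546 bits
Redundancy: R = 1.5850 - 1.5546 = 0.0304 bits

This redundancy represents potential for compression: the source could be compressed by 0.0304 bits per symbol.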